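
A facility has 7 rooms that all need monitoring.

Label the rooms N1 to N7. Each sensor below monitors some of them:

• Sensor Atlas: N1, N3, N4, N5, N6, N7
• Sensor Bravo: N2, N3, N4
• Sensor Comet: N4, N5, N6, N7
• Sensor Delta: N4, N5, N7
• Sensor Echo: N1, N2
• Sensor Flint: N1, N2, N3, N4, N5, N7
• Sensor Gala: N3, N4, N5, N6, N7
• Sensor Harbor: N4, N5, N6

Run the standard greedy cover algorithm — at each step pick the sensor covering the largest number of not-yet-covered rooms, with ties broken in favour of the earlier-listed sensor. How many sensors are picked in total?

2

Greedy: pick Atlas (covers 6 new) → pick Bravo (covers 1 new). Total picks: 2.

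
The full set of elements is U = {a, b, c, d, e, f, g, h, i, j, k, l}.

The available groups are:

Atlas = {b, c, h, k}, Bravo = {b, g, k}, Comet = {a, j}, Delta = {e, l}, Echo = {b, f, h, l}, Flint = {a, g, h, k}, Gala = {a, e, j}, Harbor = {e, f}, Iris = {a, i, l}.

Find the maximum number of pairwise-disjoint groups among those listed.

Atlas, Harbor, Iris are pairwise disjoint (Atlas={b,c,h,k}; Harbor={e,f}; Iris={a,i,l}).
Every remaining group overlaps one of these, and no 4 of the listed groups are pairwise disjoint, so 3 is the maximum.

3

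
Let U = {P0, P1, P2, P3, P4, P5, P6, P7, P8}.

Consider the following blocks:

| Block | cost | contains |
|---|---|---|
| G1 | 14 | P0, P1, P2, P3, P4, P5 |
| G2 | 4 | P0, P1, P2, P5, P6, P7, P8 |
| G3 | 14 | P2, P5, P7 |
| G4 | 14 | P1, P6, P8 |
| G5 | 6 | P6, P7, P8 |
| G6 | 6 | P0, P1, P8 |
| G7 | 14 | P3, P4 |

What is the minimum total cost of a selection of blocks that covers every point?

18

G1, G2 together cover every point (G1 ∪ G2 = {P0, P1, P2, P3, P4, P5, P6, P7, P8}); total cost 14 + 4 = 18.
No covering selection has total cost below 18.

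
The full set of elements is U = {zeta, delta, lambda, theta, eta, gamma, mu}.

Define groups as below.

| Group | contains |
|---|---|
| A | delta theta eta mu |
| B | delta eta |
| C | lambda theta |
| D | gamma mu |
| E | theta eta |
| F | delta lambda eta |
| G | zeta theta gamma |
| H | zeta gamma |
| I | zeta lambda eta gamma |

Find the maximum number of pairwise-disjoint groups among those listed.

3

B, C, H are pairwise disjoint (B={delta,eta}; C={lambda,theta}; H={zeta,gamma}).
Every remaining group overlaps one of these, and no 4 of the listed groups are pairwise disjoint, so 3 is the maximum.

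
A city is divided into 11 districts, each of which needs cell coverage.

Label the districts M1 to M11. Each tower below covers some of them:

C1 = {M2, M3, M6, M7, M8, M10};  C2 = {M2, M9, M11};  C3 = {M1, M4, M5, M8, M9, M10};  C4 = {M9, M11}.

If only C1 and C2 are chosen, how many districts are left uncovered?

3

Union of C1, C2 = {M2, M3, M6, M7, M8, M9, M10, M11}.
Not covered: M1, M4, M5 — 3 districts.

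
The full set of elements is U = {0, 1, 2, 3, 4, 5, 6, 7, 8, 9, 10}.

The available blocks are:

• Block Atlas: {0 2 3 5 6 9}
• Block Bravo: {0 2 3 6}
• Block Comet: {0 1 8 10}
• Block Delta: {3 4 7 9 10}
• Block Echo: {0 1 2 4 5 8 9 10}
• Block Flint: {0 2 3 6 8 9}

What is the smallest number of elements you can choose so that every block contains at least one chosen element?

H = {0, 3} meets every block (each contains at least one member of H), and |H| = 2.
No single element lies in every block, so at least 2 are needed and 2 is optimal.

2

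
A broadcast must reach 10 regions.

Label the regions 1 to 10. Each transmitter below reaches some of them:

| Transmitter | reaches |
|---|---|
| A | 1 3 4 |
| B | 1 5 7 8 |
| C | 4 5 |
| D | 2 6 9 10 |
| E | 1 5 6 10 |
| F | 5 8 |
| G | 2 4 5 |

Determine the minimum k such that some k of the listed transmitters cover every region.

A and B and D together: A ∪ B ∪ D = {1, 2, 3, 4, 5, 6, 7, 8, 9, 10} — every region is covered.
Each transmitter has at most 4 regions, and 2·4 = 8 < 10 — so at least 3 transmitters are needed, and 3 is optimal.

3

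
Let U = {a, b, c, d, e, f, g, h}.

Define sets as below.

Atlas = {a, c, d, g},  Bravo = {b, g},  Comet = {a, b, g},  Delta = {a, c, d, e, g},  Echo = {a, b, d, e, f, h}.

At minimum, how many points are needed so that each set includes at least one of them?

T = {b, c} meets every set (each contains at least one member of T), and |T| = 2.
No single point lies in every set, so at least 2 are needed and 2 is optimal.

2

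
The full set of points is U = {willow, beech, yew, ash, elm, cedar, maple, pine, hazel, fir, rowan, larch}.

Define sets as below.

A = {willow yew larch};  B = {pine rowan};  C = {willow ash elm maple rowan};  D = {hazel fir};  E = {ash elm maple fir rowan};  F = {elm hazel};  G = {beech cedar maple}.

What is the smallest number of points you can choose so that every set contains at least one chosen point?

Take H = {maple, hazel, rowan, larch}. Each listed set contains at least one of these, so H is a hitting set of size 4.
The sets A, B, F, G are pairwise disjoint, so any hitting set needs a separate point for each — at least 4. Hence 4 is optimal.

4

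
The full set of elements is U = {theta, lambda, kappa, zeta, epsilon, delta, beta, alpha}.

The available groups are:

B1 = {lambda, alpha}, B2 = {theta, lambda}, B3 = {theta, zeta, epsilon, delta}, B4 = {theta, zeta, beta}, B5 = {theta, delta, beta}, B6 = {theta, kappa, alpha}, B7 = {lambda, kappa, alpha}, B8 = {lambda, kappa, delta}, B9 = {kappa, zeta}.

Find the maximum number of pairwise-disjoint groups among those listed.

3

B1, B5, B9 are pairwise disjoint (B1={lambda,alpha}; B5={theta,delta,beta}; B9={kappa,zeta}).
Every remaining group overlaps one of these, and no 4 of the listed groups are pairwise disjoint, so 3 is the maximum.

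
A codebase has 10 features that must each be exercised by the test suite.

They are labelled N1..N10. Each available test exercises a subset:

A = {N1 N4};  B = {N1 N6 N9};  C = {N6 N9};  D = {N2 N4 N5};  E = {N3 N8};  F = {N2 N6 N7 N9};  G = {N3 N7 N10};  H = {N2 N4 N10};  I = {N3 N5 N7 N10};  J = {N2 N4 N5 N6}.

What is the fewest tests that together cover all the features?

Take {B, E, H, I}. Their union is {N1, N2, N3, N4, N5, N6, N7, N8, N9, N10}, which is all 10 features.
No 3 of the 10 tests cover everything (all 120 combinations miss at least one feature), so 4 is optimal.

4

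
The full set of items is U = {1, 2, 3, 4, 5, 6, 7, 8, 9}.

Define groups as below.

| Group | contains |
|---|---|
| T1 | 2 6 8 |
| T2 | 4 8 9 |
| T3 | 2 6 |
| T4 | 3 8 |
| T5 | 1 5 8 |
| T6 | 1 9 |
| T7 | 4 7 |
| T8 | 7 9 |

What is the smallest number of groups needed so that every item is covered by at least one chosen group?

Take {T3, T4, T5, T6, T7}. Their union is {1, 2, 3, 4, 5, 6, 7, 8, 9}, which is all 9 items.
Only T4 contains 3, so T4 is forced; the remaining 7 items need at least 4 more groups (each remaining group adds at most 2) — so at least 5 groups are needed, and 5 is optimal.

5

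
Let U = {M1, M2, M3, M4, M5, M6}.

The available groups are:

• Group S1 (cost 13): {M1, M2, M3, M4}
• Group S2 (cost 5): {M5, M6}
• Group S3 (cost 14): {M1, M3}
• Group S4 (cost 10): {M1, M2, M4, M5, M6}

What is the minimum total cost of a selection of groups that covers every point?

18

S1, S2 together cover every point (S1 ∪ S2 = {M1, M2, M3, M4, M5, M6}); total cost 13 + 5 = 18.
The greedy pick S4, S1 costs 23; no covering selection beats 18.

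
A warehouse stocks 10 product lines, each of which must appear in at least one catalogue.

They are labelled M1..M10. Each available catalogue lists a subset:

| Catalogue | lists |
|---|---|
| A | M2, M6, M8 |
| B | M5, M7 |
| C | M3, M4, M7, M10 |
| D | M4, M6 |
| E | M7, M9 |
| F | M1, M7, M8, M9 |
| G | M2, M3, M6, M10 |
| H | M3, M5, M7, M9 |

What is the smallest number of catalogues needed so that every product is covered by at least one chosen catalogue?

A and B and C and F together: A ∪ B ∪ C ∪ F = {M1, M2, M3, M4, M5, M6, M7, M8, M9, M10} — every product is covered.
No 3 of the 8 catalogues cover everything (all 56 combinations miss at least one product), so 4 is optimal.

4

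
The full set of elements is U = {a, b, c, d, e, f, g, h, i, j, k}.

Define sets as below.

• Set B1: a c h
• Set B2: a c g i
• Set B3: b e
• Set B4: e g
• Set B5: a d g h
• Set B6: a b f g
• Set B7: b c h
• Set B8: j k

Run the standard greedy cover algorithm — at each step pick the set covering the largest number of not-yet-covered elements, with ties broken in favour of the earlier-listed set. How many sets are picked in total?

Greedy: pick B2 (covers 4 new) → pick B3 (covers 2 new) → pick B5 (covers 2 new) → pick B8 (covers 2 new) → pick B6 (covers 1 new). Total picks: 5.

5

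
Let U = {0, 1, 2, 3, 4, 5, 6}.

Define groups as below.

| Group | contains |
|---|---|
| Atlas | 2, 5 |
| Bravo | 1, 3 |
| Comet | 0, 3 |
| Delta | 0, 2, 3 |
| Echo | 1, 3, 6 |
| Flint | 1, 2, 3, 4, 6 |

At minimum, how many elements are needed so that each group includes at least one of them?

The 2 elements {3, 5} hit every group.
The groups Atlas, Echo are pairwise disjoint, so any hitting set needs a separate element for each — at least 2. Hence 2 is optimal.

2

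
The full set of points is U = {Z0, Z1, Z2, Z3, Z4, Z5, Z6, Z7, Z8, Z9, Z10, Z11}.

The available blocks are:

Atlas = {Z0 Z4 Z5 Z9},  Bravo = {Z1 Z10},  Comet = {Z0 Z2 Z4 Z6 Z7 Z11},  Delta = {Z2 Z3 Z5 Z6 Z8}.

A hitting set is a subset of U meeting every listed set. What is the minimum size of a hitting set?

3

H = {Z0, Z5, Z10} meets every block (each contains at least one member of H), and |H| = 3.
No choice of 2 points meets every block, so 3 is the minimum.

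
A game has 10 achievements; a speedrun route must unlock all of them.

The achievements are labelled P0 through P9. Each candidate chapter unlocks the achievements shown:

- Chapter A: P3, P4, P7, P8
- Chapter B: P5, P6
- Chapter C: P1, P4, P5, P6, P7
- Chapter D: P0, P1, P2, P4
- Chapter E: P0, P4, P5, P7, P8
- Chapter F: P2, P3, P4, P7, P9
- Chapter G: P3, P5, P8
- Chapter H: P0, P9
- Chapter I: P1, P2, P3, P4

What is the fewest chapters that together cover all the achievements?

3

Take {C, E, F}. Their union is {P0, P1, P2, P3, P4, P5, P6, P7, P8, P9}, which is all 10 achievements.
No 2 of the 9 chapters cover everything (all 36 combinations miss at least one achievement), so 3 is optimal.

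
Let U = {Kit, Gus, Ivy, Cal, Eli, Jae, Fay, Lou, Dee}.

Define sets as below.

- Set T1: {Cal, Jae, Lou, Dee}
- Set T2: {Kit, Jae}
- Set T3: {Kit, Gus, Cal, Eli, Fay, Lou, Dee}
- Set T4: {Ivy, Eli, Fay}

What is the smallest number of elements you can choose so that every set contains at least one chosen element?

2

The 2 elements {Eli, Jae} hit every set.
The sets T2, T4 are pairwise disjoint, so any hitting set needs a separate element for each — at least 2. Hence 2 is optimal.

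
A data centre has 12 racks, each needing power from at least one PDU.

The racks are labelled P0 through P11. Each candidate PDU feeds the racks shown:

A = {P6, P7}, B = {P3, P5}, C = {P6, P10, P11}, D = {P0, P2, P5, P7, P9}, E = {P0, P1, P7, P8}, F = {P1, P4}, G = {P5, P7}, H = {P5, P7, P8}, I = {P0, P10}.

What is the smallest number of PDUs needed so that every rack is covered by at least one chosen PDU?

5

B and C and D and E and F together: B ∪ C ∪ D ∪ E ∪ F = {P0, P1, P2, P3, P4, P5, P6, P7, P8, P9, P10, P11} — every rack is covered.
No 4 of the 9 PDUs cover everything (all 126 combinations miss at least one rack), so 5 is optimal.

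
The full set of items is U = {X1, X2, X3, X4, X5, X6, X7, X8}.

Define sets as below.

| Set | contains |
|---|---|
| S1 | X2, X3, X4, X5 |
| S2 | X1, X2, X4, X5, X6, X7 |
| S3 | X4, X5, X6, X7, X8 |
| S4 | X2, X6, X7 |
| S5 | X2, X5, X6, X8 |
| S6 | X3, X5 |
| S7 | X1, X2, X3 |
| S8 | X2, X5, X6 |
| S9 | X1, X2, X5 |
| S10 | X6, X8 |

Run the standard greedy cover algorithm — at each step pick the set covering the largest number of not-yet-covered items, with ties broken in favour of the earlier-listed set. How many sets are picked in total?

Greedy: pick S2 (covers 6 new) → pick S1 (covers 1 new) → pick S3 (covers 1 new). Total picks: 3.
(The true minimum cover uses only 2 sets, so greedy is not optimal here.)

3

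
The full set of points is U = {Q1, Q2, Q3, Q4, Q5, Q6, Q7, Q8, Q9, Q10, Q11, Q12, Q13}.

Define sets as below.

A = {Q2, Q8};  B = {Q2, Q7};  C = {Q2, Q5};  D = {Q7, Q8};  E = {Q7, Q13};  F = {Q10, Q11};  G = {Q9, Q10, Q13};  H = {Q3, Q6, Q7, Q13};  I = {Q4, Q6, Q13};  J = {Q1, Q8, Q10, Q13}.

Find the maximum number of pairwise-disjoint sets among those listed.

4

C, D, F, I are pairwise disjoint (C={Q2,Q5}; D={Q7,Q8}; F={Q10,Q11}; I={Q4,Q6,Q13}).
Every remaining set overlaps one of these, and no 5 of the listed sets are pairwise disjoint, so 4 is the maximum.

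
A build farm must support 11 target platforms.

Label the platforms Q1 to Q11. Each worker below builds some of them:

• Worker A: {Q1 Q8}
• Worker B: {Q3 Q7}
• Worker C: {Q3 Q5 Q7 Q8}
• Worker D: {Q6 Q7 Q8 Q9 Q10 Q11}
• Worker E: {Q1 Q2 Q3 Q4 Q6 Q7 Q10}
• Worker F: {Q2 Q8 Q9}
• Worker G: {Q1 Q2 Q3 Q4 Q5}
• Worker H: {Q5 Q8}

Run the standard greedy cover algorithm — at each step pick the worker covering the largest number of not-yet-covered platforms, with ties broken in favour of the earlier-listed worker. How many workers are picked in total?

3

Greedy: pick E (covers 7 new) → pick D (covers 3 new) → pick C (covers 1 new). Total picks: 3.
(The true minimum cover uses only 2 workers, so greedy is not optimal here.)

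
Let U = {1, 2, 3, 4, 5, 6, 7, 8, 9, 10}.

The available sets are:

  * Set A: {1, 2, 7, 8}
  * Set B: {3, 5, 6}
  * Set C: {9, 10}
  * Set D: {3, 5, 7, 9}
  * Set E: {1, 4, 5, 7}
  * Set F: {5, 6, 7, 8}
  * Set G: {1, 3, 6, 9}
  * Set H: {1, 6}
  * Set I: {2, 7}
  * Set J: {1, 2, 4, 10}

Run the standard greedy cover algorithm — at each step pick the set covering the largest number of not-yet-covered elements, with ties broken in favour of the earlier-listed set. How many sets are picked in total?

4

Greedy: pick A (covers 4 new) → pick B (covers 3 new) → pick C (covers 2 new) → pick E (covers 1 new). Total picks: 4.
(The true minimum cover uses only 3 sets, so greedy is not optimal here.)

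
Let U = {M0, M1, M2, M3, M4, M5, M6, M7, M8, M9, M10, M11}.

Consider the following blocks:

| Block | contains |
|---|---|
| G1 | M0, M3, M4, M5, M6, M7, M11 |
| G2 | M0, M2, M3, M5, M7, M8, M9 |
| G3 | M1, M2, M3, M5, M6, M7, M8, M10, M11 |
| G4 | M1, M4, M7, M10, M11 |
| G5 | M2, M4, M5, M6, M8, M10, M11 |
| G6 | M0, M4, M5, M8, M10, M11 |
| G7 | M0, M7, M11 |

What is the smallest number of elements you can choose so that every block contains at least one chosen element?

The 2 elements {M9, M11} hit every block.
No single element lies in every block, so at least 2 are needed and 2 is optimal.

2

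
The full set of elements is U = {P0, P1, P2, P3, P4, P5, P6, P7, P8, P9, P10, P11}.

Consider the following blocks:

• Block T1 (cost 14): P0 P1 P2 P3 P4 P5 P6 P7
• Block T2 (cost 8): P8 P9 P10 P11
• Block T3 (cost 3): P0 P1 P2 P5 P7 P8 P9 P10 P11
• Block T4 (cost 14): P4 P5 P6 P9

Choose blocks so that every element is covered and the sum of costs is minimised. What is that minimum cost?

T1, T3 together cover every element (T1 ∪ T3 = {P0, P1, P2, P3, P4, P5, P6, P7, P8, P9, P10, P11}); total cost 14 + 3 = 17.
No covering selection has total cost below 17.

17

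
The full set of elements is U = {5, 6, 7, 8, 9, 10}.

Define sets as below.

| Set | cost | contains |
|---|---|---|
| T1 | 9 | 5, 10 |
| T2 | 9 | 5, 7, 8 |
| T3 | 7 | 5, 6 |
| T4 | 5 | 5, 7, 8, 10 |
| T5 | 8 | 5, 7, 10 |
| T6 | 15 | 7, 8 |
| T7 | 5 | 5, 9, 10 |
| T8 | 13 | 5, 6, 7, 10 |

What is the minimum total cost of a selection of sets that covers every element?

17

T3, T4, T7 together cover every element (T3 ∪ T4 ∪ T7 = {5, 6, 7, 8, 9, 10}); total cost 7 + 5 + 5 = 17.
No covering selection has total cost below 17.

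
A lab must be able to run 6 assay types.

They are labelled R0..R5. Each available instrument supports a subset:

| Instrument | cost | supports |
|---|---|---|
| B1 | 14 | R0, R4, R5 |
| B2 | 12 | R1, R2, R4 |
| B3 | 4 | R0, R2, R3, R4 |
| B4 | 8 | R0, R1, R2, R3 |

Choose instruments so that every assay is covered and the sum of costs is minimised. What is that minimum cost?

22

B1, B4 together cover every assay (B1 ∪ B4 = {R0, R1, R2, R3, R4, R5}); total cost 14 + 8 = 22.
The greedy pick B3, B4, B1 costs 26; no covering selection beats 22.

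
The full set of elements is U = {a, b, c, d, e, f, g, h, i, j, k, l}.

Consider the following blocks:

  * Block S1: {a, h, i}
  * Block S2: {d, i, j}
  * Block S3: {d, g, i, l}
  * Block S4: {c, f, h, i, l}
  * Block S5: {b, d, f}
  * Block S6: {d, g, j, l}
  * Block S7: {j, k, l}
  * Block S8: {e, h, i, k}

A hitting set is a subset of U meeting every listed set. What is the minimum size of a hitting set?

3

Take T = {d, h, l}. Each listed block contains at least one of these, so T is a hitting set of size 3.
The blocks S1, S5, S7 are pairwise disjoint, so any hitting set needs a separate element for each — at least 3. Hence 3 is optimal.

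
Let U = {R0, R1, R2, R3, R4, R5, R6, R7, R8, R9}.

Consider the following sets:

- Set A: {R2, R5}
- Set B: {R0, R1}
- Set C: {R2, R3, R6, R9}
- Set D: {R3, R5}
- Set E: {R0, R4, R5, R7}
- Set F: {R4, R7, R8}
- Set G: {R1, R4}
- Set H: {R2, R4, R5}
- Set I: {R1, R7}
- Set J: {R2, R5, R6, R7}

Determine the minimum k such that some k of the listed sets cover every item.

Take {C, E, F, G}. Their union is {R0, R1, R2, R3, R4, R5, R6, R7, R8, R9}, which is all 10 items.
No 3 of the 10 sets cover everything (all 120 combinations miss at least one item), so 4 is optimal.

4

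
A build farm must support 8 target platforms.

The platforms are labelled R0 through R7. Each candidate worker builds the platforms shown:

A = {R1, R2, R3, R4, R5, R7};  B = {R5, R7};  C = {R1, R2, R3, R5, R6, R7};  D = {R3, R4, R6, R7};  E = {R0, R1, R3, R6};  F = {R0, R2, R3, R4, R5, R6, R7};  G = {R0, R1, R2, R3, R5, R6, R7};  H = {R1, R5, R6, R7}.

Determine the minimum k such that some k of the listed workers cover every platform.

2

Take {F, H}. Their union is {R0, R1, R2, R3, R4, R5, R6, R7}, which is all 8 platforms.
No single worker has all 8 platforms (the largest, F, has 7), so 2 is optimal.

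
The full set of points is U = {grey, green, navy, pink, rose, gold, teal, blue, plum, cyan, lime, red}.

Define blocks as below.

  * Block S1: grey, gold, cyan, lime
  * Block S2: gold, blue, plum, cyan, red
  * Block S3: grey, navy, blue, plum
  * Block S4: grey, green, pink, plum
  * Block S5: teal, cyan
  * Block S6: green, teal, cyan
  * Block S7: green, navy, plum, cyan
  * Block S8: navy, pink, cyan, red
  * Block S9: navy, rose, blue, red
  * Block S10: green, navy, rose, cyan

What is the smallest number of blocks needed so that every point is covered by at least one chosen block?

4

S1 and S4 and S5 and S9 together: S1 ∪ S4 ∪ S5 ∪ S9 = {grey, green, navy, pink, rose, gold, teal, blue, plum, cyan, lime, red} — every point is covered.
No 3 of the 10 blocks cover everything (all 120 combinations miss at least one point), so 4 is optimal.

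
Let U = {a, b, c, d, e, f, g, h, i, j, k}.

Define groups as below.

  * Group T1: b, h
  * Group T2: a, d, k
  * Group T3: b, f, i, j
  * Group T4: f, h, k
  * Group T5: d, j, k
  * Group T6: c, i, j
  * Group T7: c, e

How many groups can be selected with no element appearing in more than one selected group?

T1, T2, T7 are pairwise disjoint (T1={b,h}; T2={a,d,k}; T7={c,e}).
Every remaining group overlaps one of these, and no 4 of the listed groups are pairwise disjoint, so 3 is the maximum.

3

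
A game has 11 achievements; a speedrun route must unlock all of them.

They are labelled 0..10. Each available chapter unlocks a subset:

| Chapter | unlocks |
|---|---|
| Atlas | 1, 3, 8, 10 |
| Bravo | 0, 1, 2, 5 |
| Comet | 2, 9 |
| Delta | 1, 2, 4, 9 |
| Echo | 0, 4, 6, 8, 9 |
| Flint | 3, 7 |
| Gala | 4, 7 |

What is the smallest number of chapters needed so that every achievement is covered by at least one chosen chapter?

Take {Atlas, Bravo, Echo, Gala}. Their union is {0, 1, 2, 3, 4, 5, 6, 7, 8, 9, 10}, which is all 11 achievements.
No 3 of the 7 chapters cover everything (all 35 combinations miss at least one achievement), so 4 is optimal.

4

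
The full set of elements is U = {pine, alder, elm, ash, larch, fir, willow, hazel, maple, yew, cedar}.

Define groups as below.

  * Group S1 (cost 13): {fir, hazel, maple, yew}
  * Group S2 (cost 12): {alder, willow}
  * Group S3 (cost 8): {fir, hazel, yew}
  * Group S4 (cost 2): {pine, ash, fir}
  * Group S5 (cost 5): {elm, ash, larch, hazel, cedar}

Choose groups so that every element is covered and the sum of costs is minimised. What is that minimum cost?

S1, S2, S4, S5 together cover every element (S1 ∪ S2 ∪ S4 ∪ S5 = {pine, alder, elm, ash, larch, fir, willow, hazel, maple, yew, cedar}); total cost 13 + 12 + 2 + 5 = 32.
No covering selection has total cost below 32.

32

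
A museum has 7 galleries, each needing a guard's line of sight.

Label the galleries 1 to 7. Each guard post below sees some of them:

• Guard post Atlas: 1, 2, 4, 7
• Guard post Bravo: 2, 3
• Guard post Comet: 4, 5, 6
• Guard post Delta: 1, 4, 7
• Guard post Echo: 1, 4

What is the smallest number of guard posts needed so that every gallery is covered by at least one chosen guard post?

Atlas and Bravo and Comet together: Atlas ∪ Bravo ∪ Comet = {1, 2, 3, 4, 5, 6, 7} — every gallery is covered.
Only Bravo contains 3, so Bravo is forced; the remaining 5 galleries need at least 2 more guard posts (each remaining guard post adds at most 3) — so at least 3 guard posts are needed, and 3 is optimal.

3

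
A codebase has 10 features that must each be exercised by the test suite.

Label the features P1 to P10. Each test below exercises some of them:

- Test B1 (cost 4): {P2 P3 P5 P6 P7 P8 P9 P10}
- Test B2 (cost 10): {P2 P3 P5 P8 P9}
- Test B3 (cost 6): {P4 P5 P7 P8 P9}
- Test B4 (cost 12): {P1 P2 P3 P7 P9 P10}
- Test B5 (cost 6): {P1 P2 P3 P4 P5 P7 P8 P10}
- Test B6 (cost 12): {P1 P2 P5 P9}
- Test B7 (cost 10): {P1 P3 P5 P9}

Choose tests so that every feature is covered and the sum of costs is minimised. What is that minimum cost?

10

B1, B5 together cover every feature (B1 ∪ B5 = {P1, P2, P3, P4, P5, P6, P7, P8, P9, P10}); total cost 4 + 6 = 10.
No covering selection has total cost below 10.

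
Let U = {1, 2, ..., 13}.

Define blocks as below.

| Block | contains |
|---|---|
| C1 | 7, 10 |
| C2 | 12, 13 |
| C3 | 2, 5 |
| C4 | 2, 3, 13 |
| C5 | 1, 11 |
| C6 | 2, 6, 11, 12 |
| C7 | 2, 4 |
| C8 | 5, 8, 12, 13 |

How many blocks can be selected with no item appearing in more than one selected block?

4

C1, C2, C5, C7 are pairwise disjoint (C1={7,10}; C2={12,13}; C5={1,11}; C7={2,4}).
Every remaining block overlaps one of these, and no 5 of the listed blocks are pairwise disjoint, so 4 is the maximum.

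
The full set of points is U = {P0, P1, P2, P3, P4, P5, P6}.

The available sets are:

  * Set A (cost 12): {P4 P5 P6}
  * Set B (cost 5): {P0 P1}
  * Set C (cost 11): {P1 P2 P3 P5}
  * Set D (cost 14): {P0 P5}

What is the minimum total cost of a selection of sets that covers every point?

A, B, C together cover every point (A ∪ B ∪ C = {P0, P1, P2, P3, P4, P5, P6}); total cost 12 + 5 + 11 = 28.
No covering selection has total cost below 28.

28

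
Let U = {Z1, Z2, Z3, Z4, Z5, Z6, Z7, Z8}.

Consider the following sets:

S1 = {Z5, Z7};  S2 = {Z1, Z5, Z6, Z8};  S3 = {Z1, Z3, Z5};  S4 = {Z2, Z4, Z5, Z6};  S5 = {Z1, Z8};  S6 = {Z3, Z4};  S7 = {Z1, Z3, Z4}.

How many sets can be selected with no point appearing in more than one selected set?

3

S1, S5, S6 are pairwise disjoint (S1={Z5,Z7}; S5={Z1,Z8}; S6={Z3,Z4}).
Every remaining set overlaps one of these, and no 4 of the listed sets are pairwise disjoint, so 3 is the maximum.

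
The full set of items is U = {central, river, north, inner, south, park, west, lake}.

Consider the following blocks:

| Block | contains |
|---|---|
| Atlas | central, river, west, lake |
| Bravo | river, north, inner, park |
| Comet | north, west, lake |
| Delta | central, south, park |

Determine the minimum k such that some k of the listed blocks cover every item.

3

Take {Atlas, Bravo, Delta}. Their union is {central, river, north, inner, south, park, west, lake}, which is all 8 items.
Only Bravo contains inner, so Bravo is forced; the remaining 4 items need at least 2 more blocks (each remaining block adds at most 3) — so at least 3 blocks are needed, and 3 is optimal.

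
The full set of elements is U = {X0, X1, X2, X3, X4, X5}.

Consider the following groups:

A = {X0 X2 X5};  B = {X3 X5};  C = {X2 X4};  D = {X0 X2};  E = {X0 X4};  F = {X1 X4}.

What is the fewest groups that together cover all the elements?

3

B and D and F together: B ∪ D ∪ F = {X0, X1, X2, X3, X4, X5} — every element is covered.
Only F contains X1, so F is forced; the remaining 4 elements need at least 2 more groups (each remaining group adds at most 3) — so at least 3 groups are needed, and 3 is optimal.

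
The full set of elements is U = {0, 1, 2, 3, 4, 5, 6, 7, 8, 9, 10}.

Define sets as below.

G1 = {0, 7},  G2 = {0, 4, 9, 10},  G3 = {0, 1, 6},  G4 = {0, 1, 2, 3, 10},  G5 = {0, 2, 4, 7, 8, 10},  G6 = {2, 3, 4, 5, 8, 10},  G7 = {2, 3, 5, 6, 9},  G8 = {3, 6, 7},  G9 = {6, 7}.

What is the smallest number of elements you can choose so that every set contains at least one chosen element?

3

The 3 elements {0, 5, 6} hit every set.
No choice of 2 elements meets every set, so 3 is the minimum.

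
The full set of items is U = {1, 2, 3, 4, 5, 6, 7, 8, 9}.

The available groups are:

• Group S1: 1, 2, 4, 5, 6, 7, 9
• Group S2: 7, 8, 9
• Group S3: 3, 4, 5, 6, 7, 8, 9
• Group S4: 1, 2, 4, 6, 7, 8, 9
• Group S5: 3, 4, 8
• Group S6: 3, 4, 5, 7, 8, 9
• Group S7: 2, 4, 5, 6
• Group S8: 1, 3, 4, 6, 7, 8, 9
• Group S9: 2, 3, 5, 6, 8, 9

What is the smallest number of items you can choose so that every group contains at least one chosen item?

Take H = {6, 8}. Each listed group contains at least one of these, so H is a hitting set of size 2.
The groups S2, S7 are pairwise disjoint, so any hitting set needs a separate item for each — at least 2. Hence 2 is optimal.

2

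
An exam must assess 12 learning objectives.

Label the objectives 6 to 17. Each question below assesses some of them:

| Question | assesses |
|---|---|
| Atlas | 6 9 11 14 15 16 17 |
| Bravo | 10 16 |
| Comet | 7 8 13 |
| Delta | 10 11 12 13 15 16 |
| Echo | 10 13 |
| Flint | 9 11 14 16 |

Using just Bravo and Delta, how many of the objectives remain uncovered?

Union of Bravo, Delta = {10, 11, 12, 13, 15, 16}.
Not covered: 6, 7, 8, 9, 14, 17 — 6 objectives.

6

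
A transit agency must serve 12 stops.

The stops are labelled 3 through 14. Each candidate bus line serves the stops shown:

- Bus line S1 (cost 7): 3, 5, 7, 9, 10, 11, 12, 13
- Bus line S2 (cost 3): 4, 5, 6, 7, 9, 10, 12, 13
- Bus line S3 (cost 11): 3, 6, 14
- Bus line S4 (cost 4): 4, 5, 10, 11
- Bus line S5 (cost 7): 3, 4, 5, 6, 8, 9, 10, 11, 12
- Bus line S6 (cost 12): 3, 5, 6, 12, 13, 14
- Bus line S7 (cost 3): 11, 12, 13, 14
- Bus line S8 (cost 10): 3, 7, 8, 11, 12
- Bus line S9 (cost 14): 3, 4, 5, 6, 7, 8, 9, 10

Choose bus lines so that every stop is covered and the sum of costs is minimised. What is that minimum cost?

13

S2, S5, S7 together cover every stop (S2 ∪ S5 ∪ S7 = {3, 4, 5, 6, 7, 8, 9, 10, 11, 12, 13, 14}); total cost 3 + 7 + 3 = 13.
No covering selection has total cost below 13.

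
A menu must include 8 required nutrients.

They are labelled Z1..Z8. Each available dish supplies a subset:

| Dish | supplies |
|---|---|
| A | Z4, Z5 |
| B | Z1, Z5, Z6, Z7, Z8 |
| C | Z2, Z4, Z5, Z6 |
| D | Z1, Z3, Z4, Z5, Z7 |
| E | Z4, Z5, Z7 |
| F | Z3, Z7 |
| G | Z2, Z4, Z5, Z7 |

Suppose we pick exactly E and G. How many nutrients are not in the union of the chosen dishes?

4

Union of E, G = {Z2, Z4, Z5, Z7}.
Not covered: Z1, Z3, Z6, Z8 — 4 nutrients.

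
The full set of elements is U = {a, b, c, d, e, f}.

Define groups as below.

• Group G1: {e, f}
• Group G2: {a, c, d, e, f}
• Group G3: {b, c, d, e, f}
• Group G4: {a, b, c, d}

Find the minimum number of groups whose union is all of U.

G2 and G3 together: G2 ∪ G3 = {a, b, c, d, e, f} — every element is covered.
No single group has all 6 elements (the largest, G2, has 5), so 2 is optimal.

2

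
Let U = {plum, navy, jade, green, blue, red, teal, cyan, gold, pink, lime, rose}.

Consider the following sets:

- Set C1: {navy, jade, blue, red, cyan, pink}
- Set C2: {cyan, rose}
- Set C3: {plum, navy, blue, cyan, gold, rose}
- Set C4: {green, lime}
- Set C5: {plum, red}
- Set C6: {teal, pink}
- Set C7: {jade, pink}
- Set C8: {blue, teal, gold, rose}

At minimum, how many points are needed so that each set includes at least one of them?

H = {red, pink, lime, rose} meets every set (each contains at least one member of H), and |H| = 4.
The sets C2, C4, C5, C7 are pairwise disjoint, so any hitting set needs a separate point for each — at least 4. Hence 4 is optimal.

4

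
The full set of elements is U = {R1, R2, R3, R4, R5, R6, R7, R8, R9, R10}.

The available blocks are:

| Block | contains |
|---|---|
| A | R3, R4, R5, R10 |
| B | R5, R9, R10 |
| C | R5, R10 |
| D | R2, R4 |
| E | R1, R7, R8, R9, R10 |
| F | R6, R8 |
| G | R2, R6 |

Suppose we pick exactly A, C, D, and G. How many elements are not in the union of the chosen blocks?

4

Union of A, C, D, G = {R2, R3, R4, R5, R6, R10}.
Not covered: R1, R7, R8, R9 — 4 elements.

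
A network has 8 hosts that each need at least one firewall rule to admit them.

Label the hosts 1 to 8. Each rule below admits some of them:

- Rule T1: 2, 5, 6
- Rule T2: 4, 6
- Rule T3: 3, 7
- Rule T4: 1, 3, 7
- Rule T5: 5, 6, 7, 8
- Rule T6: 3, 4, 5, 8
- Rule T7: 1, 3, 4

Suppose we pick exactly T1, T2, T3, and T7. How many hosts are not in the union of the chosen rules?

1

Union of T1, T2, T3, T7 = {1, 2, 3, 4, 5, 6, 7}.
Not covered: 8 — 1 host.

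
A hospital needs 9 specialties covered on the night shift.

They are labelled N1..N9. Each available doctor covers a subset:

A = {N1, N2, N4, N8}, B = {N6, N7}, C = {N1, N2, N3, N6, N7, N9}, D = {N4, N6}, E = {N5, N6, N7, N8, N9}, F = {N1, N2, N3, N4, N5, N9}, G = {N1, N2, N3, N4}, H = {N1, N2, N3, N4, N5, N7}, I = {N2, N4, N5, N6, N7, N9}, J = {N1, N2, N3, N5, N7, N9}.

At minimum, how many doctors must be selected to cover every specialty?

Take {E, H}. Their union is {N1, N2, N3, N4, N5, N6, N7, N8, N9}, which is all 9 specialties.
No single doctor has all 9 specialties (the largest, C, has 6), so 2 is optimal.

2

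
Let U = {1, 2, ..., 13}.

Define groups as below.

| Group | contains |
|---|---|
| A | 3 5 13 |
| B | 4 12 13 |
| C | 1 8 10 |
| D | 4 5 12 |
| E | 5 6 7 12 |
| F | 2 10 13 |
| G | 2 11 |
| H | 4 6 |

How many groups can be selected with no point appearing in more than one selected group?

A, C, G, H are pairwise disjoint (A={3,5,13}; C={1,8,10}; G={2,11}; H={4,6}).
Every remaining group overlaps one of these, and no 5 of the listed groups are pairwise disjoint, so 4 is the maximum.

4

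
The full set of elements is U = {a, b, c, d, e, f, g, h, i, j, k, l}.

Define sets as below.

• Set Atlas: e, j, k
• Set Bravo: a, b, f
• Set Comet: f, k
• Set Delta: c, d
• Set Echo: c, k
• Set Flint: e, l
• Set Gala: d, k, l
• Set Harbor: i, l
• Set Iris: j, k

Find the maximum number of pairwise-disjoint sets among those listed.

Bravo, Delta, Harbor, Iris are pairwise disjoint (Bravo={a,b,f}; Delta={c,d}; Harbor={i,l}; Iris={j,k}).
Every remaining set overlaps one of these, and no 5 of the listed sets are pairwise disjoint, so 4 is the maximum.

4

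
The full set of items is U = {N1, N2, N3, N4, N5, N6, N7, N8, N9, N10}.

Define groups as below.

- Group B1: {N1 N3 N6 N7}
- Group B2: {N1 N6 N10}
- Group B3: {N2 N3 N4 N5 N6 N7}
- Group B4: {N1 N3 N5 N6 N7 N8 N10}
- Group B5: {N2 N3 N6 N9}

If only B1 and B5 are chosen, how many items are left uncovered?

Union of B1, B5 = {N1, N2, N3, N6, N7, N9}.
Not covered: N4, N5, N8, N10 — 4 items.

4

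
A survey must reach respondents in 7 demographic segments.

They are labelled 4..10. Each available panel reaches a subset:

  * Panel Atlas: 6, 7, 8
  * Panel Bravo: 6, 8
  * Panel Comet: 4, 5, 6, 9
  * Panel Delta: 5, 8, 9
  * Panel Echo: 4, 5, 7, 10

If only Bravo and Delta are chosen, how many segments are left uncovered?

Union of Bravo, Delta = {5, 6, 8, 9}.
Not covered: 4, 7, 10 — 3 segments.

3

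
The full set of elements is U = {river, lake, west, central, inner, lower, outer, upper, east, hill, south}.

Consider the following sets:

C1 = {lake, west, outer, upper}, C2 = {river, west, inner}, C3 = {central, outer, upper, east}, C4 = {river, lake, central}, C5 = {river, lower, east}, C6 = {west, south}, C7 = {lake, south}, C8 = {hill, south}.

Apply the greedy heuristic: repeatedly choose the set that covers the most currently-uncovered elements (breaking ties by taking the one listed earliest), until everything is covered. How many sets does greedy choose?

Greedy: pick C1 (covers 4 new) → pick C5 (covers 3 new) → pick C8 (covers 2 new) → pick C2 (covers 1 new) → pick C3 (covers 1 new). Total picks: 5.

5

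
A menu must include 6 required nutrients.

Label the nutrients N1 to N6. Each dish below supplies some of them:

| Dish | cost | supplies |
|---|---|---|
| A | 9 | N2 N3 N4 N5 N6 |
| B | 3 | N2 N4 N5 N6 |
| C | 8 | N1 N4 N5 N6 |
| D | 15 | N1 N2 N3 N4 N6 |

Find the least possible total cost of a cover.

A, C together cover every nutrient (A ∪ C = {N1, N2, N3, N4, N5, N6}); total cost 9 + 8 = 17.
The greedy pick B, D costs 18; no covering selection beats 17.

17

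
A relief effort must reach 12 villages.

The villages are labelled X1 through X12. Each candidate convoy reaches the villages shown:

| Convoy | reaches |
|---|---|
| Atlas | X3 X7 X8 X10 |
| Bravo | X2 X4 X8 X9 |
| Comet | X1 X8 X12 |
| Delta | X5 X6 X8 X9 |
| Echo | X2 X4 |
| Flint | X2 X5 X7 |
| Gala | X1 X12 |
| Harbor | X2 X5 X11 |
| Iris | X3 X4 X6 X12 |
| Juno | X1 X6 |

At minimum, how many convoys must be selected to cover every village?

5

Take {Atlas, Bravo, Harbor, Iris, Juno}. Their union is {X1, X2, X3, X4, X5, X6, X7, X8, X9, X10, X11, X12}, which is all 12 villages.
No 4 of the 10 convoys cover everything (all 210 combinations miss at least one village), so 5 is optimal.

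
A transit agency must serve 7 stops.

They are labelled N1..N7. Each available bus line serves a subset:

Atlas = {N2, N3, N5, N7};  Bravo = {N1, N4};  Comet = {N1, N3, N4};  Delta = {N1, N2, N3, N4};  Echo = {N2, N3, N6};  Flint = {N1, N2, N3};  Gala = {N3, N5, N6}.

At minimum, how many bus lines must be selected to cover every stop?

Take {Atlas, Comet, Gala}. Their union is {N1, N2, N3, N4, N5, N6, N7}, which is all 7 stops.
Only Atlas contains N7, so Atlas is forced; the remaining 3 stops need at least 2 more bus lines (each remaining bus line adds at most 2) — so at least 3 bus lines are needed, and 3 is optimal.

3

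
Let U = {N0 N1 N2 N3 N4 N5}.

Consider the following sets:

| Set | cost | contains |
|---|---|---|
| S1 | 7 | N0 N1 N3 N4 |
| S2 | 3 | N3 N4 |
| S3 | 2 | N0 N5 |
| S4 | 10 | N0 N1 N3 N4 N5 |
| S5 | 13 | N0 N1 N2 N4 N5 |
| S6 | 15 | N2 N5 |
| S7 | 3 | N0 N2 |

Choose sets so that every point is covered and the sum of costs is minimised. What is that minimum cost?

S1, S3, S7 together cover every point (S1 ∪ S3 ∪ S7 = {N0, N1, N2, N3, N4, N5}); total cost 7 + 2 + 3 = 12.
The greedy pick S3, S2, S7, S1 costs 15; no covering selection beats 12.

12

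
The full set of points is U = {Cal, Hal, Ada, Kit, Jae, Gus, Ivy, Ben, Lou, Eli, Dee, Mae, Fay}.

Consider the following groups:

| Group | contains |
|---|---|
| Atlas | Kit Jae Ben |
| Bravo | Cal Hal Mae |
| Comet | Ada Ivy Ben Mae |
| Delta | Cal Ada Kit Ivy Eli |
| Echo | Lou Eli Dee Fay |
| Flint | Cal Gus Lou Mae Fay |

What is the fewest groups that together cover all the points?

5

Atlas and Bravo and Comet and Echo and Flint together: Atlas ∪ Bravo ∪ Comet ∪ Echo ∪ Flint = {Cal, Hal, Ada, Kit, Jae, Gus, Ivy, Ben, Lou, Eli, Dee, Mae, Fay} — every point is covered.
No 4 of the 6 groups cover everything (all 15 combinations miss at least one point), so 5 is optimal.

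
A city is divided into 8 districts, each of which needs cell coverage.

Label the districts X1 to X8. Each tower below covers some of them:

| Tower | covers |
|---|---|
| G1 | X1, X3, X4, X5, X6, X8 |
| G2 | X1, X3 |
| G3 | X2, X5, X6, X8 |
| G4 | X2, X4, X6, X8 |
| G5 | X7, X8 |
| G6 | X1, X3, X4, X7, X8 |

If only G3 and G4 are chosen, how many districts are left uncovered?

Union of G3, G4 = {X2, X4, X5, X6, X8}.
Not covered: X1, X3, X7 — 3 districts.

3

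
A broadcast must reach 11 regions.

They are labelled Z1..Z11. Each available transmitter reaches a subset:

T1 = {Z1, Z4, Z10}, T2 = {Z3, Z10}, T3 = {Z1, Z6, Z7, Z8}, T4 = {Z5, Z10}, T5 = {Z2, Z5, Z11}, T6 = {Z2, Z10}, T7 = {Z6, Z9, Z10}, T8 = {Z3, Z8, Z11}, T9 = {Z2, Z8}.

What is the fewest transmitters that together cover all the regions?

Take {T1, T2, T3, T5, T7}. Their union is {Z1, Z2, Z3, Z4, Z5, Z6, Z7, Z8, Z9, Z10, Z11}, which is all 11 regions.
No 4 of the 9 transmitters cover everything (all 126 combinations miss at least one region), so 5 is optimal.

5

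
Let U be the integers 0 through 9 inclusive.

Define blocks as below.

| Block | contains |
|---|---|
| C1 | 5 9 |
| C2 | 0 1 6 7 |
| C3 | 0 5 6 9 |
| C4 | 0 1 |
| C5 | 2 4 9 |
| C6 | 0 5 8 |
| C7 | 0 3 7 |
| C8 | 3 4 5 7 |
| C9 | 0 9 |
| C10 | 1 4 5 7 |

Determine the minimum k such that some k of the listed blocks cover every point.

4

Take {C2, C5, C6, C8}. Their union is {0, 1, 2, 3, 4, 5, 6, 7, 8, 9}, which is all 10 points.
Only C6 contains 8, so C6 is forced; the remaining 7 points need at least 3 more blocks (each remaining block adds at most 3) — so at least 4 blocks are needed, and 4 is optimal.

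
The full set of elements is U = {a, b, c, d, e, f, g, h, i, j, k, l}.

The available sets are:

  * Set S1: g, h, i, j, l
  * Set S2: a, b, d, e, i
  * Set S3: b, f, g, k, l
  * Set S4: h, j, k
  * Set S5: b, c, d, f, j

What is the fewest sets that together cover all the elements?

S1, S2, S3, and S5 cover everything between them: the union {a, b, c, d, e, f, g, h, i, j, k, l} is all of U.
No 3 of the 5 sets cover everything (all 10 combinations miss at least one element), so 4 is optimal.

4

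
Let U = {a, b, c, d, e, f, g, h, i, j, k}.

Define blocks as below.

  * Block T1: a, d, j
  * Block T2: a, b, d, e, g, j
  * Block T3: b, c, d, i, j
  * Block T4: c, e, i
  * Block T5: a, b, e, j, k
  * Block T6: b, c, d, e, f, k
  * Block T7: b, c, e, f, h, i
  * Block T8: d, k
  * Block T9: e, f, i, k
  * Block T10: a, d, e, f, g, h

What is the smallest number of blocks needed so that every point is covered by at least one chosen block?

T2 and T7 and T8 together: T2 ∪ T7 ∪ T8 = {a, b, c, d, e, f, g, h, i, j, k} — every point is covered.
No 2 of the 10 blocks cover everything (all 45 combinations miss at least one point), so 3 is optimal.

3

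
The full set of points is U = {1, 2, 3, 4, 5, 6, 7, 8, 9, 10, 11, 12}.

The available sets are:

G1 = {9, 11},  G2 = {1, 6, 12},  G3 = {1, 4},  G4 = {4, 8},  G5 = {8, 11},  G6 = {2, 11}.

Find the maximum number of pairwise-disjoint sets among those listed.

3

G1, G2, G4 are pairwise disjoint (G1={9,11}; G2={1,6,12}; G4={4,8}).
Every remaining set overlaps one of these, and no 4 of the listed sets are pairwise disjoint, so 3 is the maximum.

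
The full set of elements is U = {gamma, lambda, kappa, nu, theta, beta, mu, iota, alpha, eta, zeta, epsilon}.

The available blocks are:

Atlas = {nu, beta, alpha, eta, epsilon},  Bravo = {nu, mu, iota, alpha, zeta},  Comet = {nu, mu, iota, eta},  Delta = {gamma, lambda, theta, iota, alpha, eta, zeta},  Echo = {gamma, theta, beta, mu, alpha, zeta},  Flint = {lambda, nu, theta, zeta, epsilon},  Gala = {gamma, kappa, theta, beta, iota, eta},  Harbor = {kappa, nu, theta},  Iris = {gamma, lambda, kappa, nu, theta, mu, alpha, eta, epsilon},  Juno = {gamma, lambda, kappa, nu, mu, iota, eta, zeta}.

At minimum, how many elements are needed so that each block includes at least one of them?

The 2 elements {gamma, nu} hit every block.
No single element lies in every block, so at least 2 are needed and 2 is optimal.

2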